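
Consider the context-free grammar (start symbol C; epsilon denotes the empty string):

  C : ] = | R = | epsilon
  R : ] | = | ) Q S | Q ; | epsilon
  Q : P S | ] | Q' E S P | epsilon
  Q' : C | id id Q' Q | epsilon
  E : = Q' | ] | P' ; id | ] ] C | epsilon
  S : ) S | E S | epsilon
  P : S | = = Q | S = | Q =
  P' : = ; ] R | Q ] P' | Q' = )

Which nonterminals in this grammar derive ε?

{ C, E, P, Q, Q', R, S }

Directly nullable (have an epsilon-production): C, R, Q, Q', E, S.
P : S with every symbol nullable, so P is nullable.
No other nonterminal has a production whose RHS symbols are all nullable.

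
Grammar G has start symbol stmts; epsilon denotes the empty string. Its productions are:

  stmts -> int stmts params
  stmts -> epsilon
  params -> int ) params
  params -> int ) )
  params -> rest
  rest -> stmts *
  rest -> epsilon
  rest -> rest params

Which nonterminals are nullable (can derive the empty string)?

Directly nullable (have an epsilon-production): stmts, rest.
params -> rest with every symbol nullable, so params is nullable.

{ params, rest, stmts }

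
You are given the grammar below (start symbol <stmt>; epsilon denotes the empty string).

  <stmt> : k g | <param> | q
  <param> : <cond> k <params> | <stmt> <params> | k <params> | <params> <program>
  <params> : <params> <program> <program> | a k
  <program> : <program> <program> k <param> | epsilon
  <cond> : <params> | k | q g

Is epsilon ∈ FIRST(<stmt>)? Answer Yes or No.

No

Nullable nonterminals: <program>.
No production of <stmt> has an RHS whose symbols are all nullable, so <stmt> is not nullable.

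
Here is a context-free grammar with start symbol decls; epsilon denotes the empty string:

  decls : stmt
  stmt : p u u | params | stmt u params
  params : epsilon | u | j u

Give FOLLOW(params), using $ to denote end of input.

{ $, u }

In stmt : params: params is at the end, add FOLLOW(stmt) = { $, u }.
In stmt : stmt u params: params is at the end, add FOLLOW(stmt) = { $, u }.
Union: FOLLOW(params) = { $, u }.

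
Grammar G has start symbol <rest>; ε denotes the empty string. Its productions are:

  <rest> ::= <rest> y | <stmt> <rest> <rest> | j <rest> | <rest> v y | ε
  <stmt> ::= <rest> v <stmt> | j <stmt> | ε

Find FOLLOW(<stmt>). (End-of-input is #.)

In <rest> ::= <stmt> <rest> <rest>: add FIRST(<rest> <rest>)\{ε} = { j, v, y }.
  Since <rest> <rest> is nullable, also add FOLLOW(<rest>) = { #, j, v, y }.
In <stmt> ::= <rest> v <stmt>: <stmt> is at the end, add FOLLOW(<stmt>) = { #, j, v, y }.
In <stmt> ::= j <stmt>: <stmt> is at the end, add FOLLOW(<stmt>) = { #, j, v, y }.
Union: FOLLOW(<stmt>) = { #, j, v, y }.

{ #, j, v, y }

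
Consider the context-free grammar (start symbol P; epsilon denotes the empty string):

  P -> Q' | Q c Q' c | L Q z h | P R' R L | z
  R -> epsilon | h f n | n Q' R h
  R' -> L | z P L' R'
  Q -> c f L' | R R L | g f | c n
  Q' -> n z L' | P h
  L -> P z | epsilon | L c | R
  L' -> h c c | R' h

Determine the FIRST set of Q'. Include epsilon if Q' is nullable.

Q' -> n z L' contributes {n}.
From Q' -> P h: add FIRST(P) = { c, g, h, n, z }.
Union: FIRST(Q') = { c, g, h, n, z }.

{ c, g, h, n, z }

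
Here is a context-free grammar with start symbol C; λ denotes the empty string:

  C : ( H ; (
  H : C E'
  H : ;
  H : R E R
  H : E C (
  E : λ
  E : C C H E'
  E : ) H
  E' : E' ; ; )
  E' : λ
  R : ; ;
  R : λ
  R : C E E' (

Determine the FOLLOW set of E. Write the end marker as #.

In H : R E R: add FIRST(R)\{λ} = { (, ; }.
  Since R is nullable, also add FOLLOW(H) = { (, ; }.
In H : E C (: add FIRST(C () = { ( }.
In R : C E E' (: add FIRST(E' () = { (, ; }.
Union: FOLLOW(E) = { (, ; }.

{ (, ; }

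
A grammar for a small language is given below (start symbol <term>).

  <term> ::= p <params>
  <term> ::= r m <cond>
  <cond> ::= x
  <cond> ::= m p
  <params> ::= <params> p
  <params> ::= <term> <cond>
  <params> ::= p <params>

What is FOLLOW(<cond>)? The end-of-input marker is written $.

In <term> ::= r m <cond>: <cond> is at the end, add FOLLOW(<term>) = { $, m, x }.
In <params> ::= <term> <cond>: <cond> is at the end, add FOLLOW(<params>) = { $, m, p, x }.
Union: FOLLOW(<cond>) = { $, m, p, x }.

{ $, m, p, x }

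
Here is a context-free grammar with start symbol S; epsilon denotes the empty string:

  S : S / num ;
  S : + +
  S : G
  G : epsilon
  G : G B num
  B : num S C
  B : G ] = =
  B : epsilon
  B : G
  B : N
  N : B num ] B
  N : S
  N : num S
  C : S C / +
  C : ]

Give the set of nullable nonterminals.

{ B, G, N, S }

Directly nullable (have an epsilon-production): G, B.
S : G with every symbol nullable, so S is nullable.
N : S with every symbol nullable, so N is nullable.
No other nonterminal has a production whose RHS symbols are all nullable.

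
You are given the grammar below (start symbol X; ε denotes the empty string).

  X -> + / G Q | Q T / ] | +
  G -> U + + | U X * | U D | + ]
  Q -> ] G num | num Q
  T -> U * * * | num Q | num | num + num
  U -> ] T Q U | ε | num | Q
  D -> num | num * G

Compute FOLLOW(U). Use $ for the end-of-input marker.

{ *, +, ], num }

In G -> U + +: add FIRST(+ +) = { + }.
In G -> U X *: add FIRST(X *) = { +, ], num }.
In G -> U D: add FIRST(D) = { num }.
In T -> U * * *: add FIRST(* * *) = { * }.
In U -> ] T Q U: U is at the end, add FOLLOW(U) = { *, +, ], num }.
Union: FOLLOW(U) = { *, +, ], num }.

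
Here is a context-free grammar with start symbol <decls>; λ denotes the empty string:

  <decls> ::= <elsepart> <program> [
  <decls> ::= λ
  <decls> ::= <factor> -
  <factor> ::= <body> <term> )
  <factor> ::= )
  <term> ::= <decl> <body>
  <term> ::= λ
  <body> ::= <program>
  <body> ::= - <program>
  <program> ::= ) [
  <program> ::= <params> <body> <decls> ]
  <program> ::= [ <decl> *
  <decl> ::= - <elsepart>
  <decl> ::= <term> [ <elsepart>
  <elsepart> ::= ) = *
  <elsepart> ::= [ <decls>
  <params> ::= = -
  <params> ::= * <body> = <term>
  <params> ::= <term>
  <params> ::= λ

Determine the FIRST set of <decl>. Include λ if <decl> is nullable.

{ -, [ }

<decl> ::= - <elsepart> contributes {-}.
From <decl> ::= <term> [ <elsepart>: <term> nullable, take FIRST(<term>) ∪ {[} = { -, [ }.
Union: FIRST(<decl>) = { -, [ }.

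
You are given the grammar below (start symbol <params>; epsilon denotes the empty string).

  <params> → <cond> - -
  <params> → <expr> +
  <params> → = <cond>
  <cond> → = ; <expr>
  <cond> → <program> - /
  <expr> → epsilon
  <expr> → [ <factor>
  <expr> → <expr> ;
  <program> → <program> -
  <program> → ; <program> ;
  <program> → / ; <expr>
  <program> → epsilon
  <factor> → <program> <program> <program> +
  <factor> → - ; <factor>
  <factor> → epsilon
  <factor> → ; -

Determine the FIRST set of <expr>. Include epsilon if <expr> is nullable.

<expr> → epsilon contributes epsilon.
<expr> → [ <factor> contributes {[}.
From <expr> → <expr> ;: <expr> nullable, take FIRST(<expr>) ∪ {;} = { ;, [ }.
Union: FIRST(<expr>) = { ;, [, epsilon }.

{ ;, [, epsilon }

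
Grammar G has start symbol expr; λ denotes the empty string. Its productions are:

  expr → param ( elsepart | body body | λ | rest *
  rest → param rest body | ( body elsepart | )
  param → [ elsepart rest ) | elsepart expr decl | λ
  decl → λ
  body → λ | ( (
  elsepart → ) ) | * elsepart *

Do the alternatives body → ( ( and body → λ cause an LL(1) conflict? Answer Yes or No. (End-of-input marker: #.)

FIRST(( () = { ( } and FIRST(λ) = { λ }.
The second alternative is nullable and FOLLOW(body) = { #, (, ), *, [ } shares ( with FIRST of the first — conflict.

Yes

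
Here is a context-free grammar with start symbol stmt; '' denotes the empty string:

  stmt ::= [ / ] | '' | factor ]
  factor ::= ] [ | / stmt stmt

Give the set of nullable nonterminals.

Directly nullable (have an ''-production): stmt.
No other nonterminal has a production whose RHS symbols are all nullable.

{ stmt }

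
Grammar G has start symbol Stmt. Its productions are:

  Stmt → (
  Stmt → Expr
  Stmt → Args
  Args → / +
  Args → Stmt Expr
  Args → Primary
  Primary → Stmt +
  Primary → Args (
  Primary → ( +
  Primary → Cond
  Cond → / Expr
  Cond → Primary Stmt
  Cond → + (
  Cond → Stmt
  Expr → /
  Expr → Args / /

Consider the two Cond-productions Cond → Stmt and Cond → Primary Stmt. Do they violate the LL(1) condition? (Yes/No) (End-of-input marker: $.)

Yes

FIRST(Stmt) = { (, +, / } and FIRST(Primary Stmt) = { (, +, / }.
Both contain (, so the two alternatives are not disjoint — LL(1) conflict.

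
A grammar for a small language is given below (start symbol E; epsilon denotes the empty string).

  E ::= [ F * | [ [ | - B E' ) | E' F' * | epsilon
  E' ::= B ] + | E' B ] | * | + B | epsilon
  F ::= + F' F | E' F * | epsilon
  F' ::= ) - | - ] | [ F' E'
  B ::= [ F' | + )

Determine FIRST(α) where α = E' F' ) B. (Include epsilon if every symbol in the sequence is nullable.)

Add FIRST(E')\{epsilon} = { *, +, [ }; E' is nullable, continue.
Add FIRST(F') = { ), -, [ }; F' is not nullable, stop.

{ ), *, +, -, [ }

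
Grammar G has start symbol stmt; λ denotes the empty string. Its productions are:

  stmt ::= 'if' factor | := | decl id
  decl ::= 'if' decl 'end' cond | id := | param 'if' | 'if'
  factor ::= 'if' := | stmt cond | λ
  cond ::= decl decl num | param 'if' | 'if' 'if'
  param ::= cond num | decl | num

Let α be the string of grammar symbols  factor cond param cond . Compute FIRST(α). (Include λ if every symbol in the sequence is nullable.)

{ 'if', :=, id, num }

Add FIRST(factor)\{λ} = { 'if', :=, id, num }; factor is nullable, continue.
Add FIRST(cond) = { 'if', id, num }; cond is not nullable, stop.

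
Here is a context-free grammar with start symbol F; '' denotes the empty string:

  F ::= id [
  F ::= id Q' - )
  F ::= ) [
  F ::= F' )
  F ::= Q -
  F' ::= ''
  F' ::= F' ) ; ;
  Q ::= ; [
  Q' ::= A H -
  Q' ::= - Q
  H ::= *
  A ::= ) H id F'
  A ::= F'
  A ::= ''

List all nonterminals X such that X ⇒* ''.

{ A, F' }

Directly nullable (have an ''-production): F', A.
No other nonterminal has a production whose RHS symbols are all nullable.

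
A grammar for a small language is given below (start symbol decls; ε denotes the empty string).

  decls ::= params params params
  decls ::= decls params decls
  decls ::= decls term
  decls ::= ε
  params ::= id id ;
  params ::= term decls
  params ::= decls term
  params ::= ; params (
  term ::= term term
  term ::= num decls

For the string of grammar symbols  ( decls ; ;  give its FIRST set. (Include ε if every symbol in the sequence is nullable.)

( is a terminal; add {(} and stop.

{ ( }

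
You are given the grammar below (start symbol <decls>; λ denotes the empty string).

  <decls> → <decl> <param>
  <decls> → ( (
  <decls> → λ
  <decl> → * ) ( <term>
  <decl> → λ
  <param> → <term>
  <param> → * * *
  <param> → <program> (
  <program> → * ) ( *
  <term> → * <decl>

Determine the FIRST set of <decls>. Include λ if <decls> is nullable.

{ (, *, λ }

From <decls> → <decl> <param>: <decl> nullable, take FIRST(<decl>) ∪ FIRST(<param>) = { * }.
<decls> → ( ( contributes {(}.
<decls> → λ contributes λ.
Union: FIRST(<decls>) = { (, *, λ }.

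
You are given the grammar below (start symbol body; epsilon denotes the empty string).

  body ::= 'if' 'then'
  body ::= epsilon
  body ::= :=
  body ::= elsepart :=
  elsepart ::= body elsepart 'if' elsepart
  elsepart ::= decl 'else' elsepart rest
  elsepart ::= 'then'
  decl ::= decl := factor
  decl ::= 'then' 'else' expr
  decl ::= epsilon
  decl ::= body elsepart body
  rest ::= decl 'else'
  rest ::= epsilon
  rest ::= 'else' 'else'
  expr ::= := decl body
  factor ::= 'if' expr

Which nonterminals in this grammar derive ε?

{ body, decl, rest }

Directly nullable (have an epsilon-production): body, decl, rest.
No other nonterminal has a production whose RHS symbols are all nullable.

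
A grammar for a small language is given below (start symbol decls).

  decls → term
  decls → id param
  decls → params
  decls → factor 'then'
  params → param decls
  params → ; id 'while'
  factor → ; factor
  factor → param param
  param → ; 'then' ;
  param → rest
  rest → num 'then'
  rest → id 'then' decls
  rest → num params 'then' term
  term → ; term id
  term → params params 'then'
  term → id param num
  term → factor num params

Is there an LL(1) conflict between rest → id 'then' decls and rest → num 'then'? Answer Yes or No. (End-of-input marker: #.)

No

FIRST(id 'then' decls) = { id } and FIRST(num 'then') = { num }.
The FIRST sets are disjoint and neither alternative is nullable — no conflict.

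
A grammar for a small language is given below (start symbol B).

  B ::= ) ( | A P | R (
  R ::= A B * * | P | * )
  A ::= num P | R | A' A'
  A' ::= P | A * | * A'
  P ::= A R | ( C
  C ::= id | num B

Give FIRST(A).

A ::= num P contributes {num}.
From A ::= R: add FIRST(R) = { (, *, num }.
From A ::= A' A': add FIRST(A') = { (, *, num }.
Union: FIRST(A) = { (, *, num }.

{ (, *, num }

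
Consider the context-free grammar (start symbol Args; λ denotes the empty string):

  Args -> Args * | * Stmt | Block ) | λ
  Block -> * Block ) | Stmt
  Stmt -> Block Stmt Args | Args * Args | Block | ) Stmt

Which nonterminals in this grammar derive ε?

{ Args }

Directly nullable (have an λ-production): Args.
No other nonterminal has a production whose RHS symbols are all nullable.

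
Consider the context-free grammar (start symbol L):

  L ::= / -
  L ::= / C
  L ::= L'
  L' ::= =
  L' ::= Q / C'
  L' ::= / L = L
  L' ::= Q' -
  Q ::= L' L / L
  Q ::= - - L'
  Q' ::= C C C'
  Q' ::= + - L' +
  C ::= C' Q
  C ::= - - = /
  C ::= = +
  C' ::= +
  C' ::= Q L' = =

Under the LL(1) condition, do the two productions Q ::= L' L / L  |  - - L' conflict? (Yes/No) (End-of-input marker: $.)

Yes

FIRST(L' L / L) = { +, -, /, = } and FIRST(- - L') = { - }.
Both contain -, so the two alternatives are not disjoint — LL(1) conflict.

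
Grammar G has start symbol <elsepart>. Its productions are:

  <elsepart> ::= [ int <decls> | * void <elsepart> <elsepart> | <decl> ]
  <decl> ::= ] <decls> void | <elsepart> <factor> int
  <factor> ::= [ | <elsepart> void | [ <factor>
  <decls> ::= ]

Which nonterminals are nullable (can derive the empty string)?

No nonterminal has an empty production or an RHS whose symbols are all nullable.

{ } (none)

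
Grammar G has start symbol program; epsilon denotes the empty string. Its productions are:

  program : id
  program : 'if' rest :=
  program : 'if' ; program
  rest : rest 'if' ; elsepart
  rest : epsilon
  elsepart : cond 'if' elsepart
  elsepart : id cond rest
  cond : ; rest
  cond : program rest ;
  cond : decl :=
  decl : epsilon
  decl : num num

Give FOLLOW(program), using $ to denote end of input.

{ $, 'if', ; }

program is the start symbol, so $ ∈ FOLLOW(program).
In program : 'if' ; program: program is at the end, add FOLLOW(program) = { $, 'if', ; }.
In cond : program rest ;: add FIRST(rest ;) = { 'if', ; }.
Union: FOLLOW(program) = { $, 'if', ; }.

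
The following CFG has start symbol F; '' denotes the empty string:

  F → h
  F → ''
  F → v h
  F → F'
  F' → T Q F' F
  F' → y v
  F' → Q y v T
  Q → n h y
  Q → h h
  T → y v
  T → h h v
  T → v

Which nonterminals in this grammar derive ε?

Directly nullable (have an ''-production): F.
No other nonterminal has a production whose RHS symbols are all nullable.

{ F }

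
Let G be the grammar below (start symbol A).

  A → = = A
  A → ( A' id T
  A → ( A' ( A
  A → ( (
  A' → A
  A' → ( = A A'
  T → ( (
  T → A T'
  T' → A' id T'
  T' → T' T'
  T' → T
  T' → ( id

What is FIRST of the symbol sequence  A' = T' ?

{ (, = }

Add FIRST(A') = { (, = }; A' is not nullable, stop.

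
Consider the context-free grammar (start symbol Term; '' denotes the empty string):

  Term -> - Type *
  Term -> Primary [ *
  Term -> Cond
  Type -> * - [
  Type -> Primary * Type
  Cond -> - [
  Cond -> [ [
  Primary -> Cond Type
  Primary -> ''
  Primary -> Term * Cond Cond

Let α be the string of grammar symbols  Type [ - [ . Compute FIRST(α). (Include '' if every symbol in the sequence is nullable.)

Add FIRST(Type) = { *, -, [ }; Type is not nullable, stop.

{ *, -, [ }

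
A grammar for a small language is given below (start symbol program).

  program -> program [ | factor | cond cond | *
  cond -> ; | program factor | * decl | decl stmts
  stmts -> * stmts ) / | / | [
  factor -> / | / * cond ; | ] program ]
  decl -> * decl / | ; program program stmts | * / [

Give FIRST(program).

{ *, /, ;, ] }

From program -> program [: add FIRST(program) = { *, /, ;, ] }.
From program -> factor: add FIRST(factor) = { /, ] }.
From program -> cond cond: add FIRST(cond) = { *, /, ;, ] }.
program -> * contributes {*}.
Union: FIRST(program) = { *, /, ;, ] }.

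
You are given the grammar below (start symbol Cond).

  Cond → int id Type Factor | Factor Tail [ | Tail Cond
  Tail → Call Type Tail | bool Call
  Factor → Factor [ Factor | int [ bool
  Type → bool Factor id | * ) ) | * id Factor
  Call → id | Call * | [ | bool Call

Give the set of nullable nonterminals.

{ } (none)

No nonterminal has an empty production or an RHS whose symbols are all nullable.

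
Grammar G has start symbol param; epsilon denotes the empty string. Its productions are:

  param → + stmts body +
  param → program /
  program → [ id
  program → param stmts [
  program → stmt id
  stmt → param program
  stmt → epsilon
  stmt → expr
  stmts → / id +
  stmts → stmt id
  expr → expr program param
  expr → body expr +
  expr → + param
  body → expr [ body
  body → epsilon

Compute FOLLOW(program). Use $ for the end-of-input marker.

{ +, /, [, id }

In param → program /: add FIRST(/) = { / }.
In stmt → param program: program is at the end, add FOLLOW(stmt) = { id }.
In expr → expr program param: add FIRST(param) = { +, [, id }.
Union: FOLLOW(program) = { +, /, [, id }.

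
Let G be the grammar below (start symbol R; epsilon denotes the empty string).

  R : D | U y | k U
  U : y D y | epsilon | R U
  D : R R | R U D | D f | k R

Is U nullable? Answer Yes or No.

U has an epsilon-production, so U ⇒ epsilon.

Yes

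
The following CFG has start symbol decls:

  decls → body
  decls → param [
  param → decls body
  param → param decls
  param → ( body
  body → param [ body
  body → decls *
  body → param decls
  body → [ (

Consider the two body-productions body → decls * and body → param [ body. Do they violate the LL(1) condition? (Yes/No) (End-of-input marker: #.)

Yes

FIRST(decls *) = { (, [ } and FIRST(param [ body) = { (, [ }.
Both contain (, so the two alternatives are not disjoint — LL(1) conflict.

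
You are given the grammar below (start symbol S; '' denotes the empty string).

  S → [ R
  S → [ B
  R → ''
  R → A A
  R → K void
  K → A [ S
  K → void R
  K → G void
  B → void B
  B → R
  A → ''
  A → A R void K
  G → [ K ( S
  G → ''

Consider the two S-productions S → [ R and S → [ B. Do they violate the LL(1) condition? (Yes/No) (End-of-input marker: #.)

FIRST([ R) = { [ } and FIRST([ B) = { [ }.
Both contain [, so the two alternatives are not disjoint — LL(1) conflict.

Yes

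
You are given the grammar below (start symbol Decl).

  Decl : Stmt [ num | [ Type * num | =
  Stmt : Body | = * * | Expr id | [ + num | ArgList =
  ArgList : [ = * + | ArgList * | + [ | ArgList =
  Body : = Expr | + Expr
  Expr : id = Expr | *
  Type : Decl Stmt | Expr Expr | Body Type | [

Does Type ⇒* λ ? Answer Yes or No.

No nonterminal in this grammar is nullable.
No production of Type has an RHS whose symbols are all nullable, so Type is not nullable.

No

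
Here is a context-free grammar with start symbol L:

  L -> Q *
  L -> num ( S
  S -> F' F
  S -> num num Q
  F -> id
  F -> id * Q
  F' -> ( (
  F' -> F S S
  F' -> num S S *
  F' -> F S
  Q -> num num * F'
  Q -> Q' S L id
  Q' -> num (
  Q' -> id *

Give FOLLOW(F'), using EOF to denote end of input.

{ EOF, (, *, id, num }

In S -> F' F: add FIRST(F) = { id }.
In Q -> num num * F': F' is at the end, add FOLLOW(Q) = { EOF, (, *, id, num }.
Union: FOLLOW(F') = { EOF, (, *, id, num }.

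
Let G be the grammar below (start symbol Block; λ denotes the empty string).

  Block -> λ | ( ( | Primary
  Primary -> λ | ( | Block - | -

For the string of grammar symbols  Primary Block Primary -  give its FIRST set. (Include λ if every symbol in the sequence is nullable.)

{ (, - }

Add FIRST(Primary)\{λ} = { (, - }; Primary is nullable, continue.
Add FIRST(Block)\{λ} = { (, - }; Block is nullable, continue.
Add FIRST(Primary)\{λ} = { (, - }; Primary is nullable, continue.
- is a terminal; add {-} and stop.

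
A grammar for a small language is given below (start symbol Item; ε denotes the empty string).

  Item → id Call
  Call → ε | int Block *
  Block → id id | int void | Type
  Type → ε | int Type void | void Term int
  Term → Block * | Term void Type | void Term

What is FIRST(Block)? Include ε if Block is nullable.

Block → id id contributes {id}.
Block → int void contributes {int}.
From Block → Type: add FIRST(Type) = { int, void, ε } (including ε since Type is nullable).
Union: FIRST(Block) = { id, int, void, ε }.

{ id, int, void, ε }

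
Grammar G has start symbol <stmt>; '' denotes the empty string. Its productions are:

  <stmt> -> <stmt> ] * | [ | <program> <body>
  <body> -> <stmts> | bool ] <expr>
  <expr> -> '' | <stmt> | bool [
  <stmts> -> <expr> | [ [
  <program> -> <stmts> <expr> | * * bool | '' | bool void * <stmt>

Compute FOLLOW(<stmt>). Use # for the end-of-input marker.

<stmt> is the start symbol, so # ∈ FOLLOW(<stmt>).
In <stmt> -> <stmt> ] *: add FIRST(] *) = { ] }.
In <expr> -> <stmt>: <stmt> is at the end, add FOLLOW(<expr>) = { #, *, [, ], bool }.
In <program> -> bool void * <stmt>: <stmt> is at the end, add FOLLOW(<program>) = { #, *, [, ], bool }.
Union: FOLLOW(<stmt>) = { #, *, [, ], bool }.

{ #, *, [, ], bool }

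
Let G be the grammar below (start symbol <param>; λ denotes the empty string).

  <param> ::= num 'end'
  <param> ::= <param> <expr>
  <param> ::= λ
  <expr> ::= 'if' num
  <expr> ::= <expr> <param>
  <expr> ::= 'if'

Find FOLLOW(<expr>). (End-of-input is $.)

In <param> ::= <param> <expr>: <expr> is at the end, add FOLLOW(<param>) = { $, 'if', num }.
In <expr> ::= <expr> <param>: add FIRST(<param>)\{λ} = { 'if', num }.
  Since <param> is nullable, also add FOLLOW(<expr>) = { $, 'if', num }.
Union: FOLLOW(<expr>) = { $, 'if', num }.

{ $, 'if', num }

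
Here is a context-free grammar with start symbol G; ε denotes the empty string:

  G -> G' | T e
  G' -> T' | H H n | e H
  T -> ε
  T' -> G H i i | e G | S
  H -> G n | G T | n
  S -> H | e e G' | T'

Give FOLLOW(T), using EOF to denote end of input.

In G -> T e: add FIRST(e) = { e }.
In H -> G T: T is at the end, add FOLLOW(H) = { EOF, e, i, n }.
Union: FOLLOW(T) = { EOF, e, i, n }.

{ EOF, e, i, n }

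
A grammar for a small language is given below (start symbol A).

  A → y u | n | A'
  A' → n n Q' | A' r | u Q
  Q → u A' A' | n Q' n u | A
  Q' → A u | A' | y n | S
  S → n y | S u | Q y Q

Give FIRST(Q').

From Q' → A u: add FIRST(A) = { n, u, y }.
From Q' → A': add FIRST(A') = { n, u }.
Q' → y n contributes {y}.
From Q' → S: add FIRST(S) = { n, u, y }.
Union: FIRST(Q') = { n, u, y }.

{ n, u, y }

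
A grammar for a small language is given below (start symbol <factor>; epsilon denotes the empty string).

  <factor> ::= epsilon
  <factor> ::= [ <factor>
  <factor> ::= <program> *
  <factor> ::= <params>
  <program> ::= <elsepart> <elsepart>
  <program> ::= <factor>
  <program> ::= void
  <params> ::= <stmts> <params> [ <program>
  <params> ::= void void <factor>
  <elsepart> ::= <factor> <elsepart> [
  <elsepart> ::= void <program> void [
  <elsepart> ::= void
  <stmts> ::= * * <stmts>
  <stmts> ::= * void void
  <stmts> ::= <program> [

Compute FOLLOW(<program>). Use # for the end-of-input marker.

{ #, *, [, void }

In <factor> ::= <program> *: add FIRST(*) = { * }.
In <params> ::= <stmts> <params> [ <program>: <program> is at the end, add FOLLOW(<params>) = { #, *, [, void }.
In <elsepart> ::= void <program> void [: add FIRST(void [) = { void }.
In <stmts> ::= <program> [: add FIRST([) = { [ }.
Union: FOLLOW(<program>) = { #, *, [, void }.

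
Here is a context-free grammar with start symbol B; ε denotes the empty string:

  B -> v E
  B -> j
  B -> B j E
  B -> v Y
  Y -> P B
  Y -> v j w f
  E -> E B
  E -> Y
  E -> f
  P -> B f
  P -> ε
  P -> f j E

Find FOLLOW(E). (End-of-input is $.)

In B -> v E: E is at the end, add FOLLOW(B) = { $, f, j, v }.
In B -> B j E: E is at the end, add FOLLOW(B) = { $, f, j, v }.
In E -> E B: add FIRST(B) = { j, v }.
In P -> f j E: E is at the end, add FOLLOW(P) = { j, v }.
Union: FOLLOW(E) = { $, f, j, v }.

{ $, f, j, v }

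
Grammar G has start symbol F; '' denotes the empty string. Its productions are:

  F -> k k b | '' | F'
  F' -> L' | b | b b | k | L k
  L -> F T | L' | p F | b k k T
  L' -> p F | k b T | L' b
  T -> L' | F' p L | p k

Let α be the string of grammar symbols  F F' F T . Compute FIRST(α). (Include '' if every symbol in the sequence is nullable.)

Add FIRST(F)\{''} = { b, k, p }; F is nullable, continue.
Add FIRST(F') = { b, k, p }; F' is not nullable, stop.

{ b, k, p }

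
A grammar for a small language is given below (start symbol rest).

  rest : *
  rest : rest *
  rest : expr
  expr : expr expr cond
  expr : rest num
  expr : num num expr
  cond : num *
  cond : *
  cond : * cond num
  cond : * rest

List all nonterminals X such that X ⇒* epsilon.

{ } (none)

No nonterminal has an empty production or an RHS whose symbols are all nullable.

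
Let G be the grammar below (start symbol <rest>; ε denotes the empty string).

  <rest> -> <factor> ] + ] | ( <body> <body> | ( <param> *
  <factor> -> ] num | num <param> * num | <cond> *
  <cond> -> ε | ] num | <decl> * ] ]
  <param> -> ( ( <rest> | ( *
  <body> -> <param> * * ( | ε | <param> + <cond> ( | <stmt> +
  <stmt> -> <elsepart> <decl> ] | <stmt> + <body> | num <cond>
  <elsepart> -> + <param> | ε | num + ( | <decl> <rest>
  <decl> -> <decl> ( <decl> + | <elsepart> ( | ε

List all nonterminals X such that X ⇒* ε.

Directly nullable (have an ε-production): <cond>, <body>, <elsepart>, <decl>.
No other nonterminal has a production whose RHS symbols are all nullable.

{ <body>, <cond>, <decl>, <elsepart> }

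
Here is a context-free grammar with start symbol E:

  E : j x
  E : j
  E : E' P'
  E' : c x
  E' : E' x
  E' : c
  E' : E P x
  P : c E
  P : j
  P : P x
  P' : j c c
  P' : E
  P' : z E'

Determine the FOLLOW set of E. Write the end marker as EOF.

E is the start symbol, so EOF ∈ FOLLOW(E).
In E' : E P x: add FIRST(P x) = { c, j }.
In P : c E: E is at the end, add FOLLOW(P) = { x }.
In P' : E: E is at the end, add FOLLOW(P') = { EOF, c, j, x }.
Union: FOLLOW(E) = { EOF, c, j, x }.

{ EOF, c, j, x }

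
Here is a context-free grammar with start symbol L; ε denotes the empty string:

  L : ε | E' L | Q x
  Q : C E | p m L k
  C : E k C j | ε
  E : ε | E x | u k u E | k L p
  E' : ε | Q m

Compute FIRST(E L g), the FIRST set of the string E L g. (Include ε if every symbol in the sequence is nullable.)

Add FIRST(E)\{ε} = { k, u, x }; E is nullable, continue.
Add FIRST(L)\{ε} = { k, m, p, u, x }; L is nullable, continue.
g is a terminal; add {g} and stop.

{ g, k, m, p, u, x }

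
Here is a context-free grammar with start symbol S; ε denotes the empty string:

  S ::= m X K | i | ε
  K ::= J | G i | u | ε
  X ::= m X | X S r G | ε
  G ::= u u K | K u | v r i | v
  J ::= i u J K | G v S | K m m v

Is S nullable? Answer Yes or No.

Yes

S has an ε-production, so S ⇒ ε.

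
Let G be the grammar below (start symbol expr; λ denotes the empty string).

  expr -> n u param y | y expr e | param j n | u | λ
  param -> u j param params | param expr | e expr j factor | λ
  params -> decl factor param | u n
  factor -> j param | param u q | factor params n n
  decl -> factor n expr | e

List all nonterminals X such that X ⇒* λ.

Directly nullable (have an λ-production): expr, param.
No other nonterminal has a production whose RHS symbols are all nullable.

{ expr, param }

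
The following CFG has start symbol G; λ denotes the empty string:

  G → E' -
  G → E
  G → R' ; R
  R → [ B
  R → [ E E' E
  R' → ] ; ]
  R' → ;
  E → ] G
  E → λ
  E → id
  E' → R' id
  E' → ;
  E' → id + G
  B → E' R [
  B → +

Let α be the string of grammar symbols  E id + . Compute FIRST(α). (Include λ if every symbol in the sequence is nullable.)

{ ], id }

Add FIRST(E)\{λ} = { ], id }; E is nullable, continue.
id is a terminal; add {id} and stop.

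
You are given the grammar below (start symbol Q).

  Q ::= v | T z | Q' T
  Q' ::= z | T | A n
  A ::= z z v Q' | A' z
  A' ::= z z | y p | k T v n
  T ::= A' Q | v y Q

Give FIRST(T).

{ k, v, y, z }

From T ::= A' Q: add FIRST(A') = { k, y, z }.
T ::= v y Q contributes {v}.
Union: FIRST(T) = { k, v, y, z }.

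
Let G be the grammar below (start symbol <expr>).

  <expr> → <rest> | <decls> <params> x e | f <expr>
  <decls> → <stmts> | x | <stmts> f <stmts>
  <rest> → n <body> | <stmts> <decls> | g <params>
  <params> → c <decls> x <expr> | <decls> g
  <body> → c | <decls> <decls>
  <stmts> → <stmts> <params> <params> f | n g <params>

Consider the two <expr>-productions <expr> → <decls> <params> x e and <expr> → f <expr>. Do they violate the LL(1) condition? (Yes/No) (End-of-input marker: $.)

FIRST(<decls> <params> x e) = { n, x } and FIRST(f <expr>) = { f }.
The FIRST sets are disjoint and neither alternative is nullable — no conflict.

No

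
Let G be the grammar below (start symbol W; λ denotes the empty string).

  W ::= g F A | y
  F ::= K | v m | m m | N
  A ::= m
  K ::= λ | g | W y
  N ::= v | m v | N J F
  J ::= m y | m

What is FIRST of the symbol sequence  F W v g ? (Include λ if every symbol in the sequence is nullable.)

Add FIRST(F)\{λ} = { g, m, v, y }; F is nullable, continue.
Add FIRST(W) = { g, y }; W is not nullable, stop.

{ g, m, v, y }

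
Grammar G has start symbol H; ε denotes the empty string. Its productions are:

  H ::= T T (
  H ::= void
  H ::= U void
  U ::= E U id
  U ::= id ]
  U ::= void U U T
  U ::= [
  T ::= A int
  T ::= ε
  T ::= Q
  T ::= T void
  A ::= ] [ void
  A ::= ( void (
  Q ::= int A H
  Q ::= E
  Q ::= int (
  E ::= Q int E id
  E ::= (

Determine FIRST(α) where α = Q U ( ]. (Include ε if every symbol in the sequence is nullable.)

Add FIRST(Q) = { (, int }; Q is not nullable, stop.

{ (, int }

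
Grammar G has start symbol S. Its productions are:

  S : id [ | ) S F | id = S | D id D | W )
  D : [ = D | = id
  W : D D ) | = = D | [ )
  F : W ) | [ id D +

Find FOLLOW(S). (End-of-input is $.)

S is the start symbol, so $ ∈ FOLLOW(S).
In S : ) S F: add FIRST(F) = { =, [ }.
In S : id = S: S is at the end, add FOLLOW(S) = { $, =, [ }.
Union: FOLLOW(S) = { $, =, [ }.

{ $, =, [ }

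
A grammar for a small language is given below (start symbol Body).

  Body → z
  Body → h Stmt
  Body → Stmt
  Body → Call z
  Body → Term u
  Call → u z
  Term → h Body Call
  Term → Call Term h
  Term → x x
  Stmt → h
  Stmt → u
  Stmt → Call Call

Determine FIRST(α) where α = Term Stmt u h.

{ h, u, x }

Add FIRST(Term) = { h, u, x }; Term is not nullable, stop.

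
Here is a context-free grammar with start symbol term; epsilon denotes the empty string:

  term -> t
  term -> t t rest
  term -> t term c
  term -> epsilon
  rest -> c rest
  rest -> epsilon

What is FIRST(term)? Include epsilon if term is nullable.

{ t, epsilon }

term -> t contributes {t}.
term -> t t rest contributes {t}.
term -> t term c contributes {t}.
term -> epsilon contributes epsilon.
Union: FIRST(term) = { t, epsilon }.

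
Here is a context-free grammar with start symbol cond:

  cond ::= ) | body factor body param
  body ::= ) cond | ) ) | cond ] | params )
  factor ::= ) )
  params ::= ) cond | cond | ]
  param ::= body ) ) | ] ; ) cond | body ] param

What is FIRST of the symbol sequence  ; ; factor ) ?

{ ; }

; is a terminal; add {;} and stop.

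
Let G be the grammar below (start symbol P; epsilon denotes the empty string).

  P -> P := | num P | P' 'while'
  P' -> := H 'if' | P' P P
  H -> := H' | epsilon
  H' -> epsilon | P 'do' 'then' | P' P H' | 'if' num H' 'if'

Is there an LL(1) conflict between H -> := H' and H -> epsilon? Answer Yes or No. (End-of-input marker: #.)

FIRST(:= H') = { := } and FIRST(epsilon) = { epsilon }.
The second is nullable but FOLLOW(H) = { 'if' } is disjoint from FIRST of the first.

No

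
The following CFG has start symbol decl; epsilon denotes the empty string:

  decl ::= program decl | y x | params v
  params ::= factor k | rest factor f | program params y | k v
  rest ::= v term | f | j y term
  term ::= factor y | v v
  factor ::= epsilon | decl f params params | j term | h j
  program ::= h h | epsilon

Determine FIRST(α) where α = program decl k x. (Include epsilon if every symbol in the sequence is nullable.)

Add FIRST(program)\{epsilon} = { h }; program is nullable, continue.
Add FIRST(decl) = { f, h, j, k, v, y }; decl is not nullable, stop.

{ f, h, j, k, v, y }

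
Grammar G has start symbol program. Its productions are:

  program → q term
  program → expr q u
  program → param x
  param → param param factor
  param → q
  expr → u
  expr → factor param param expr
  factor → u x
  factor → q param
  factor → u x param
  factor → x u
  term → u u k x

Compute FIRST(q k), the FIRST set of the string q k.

{ q }

q is a terminal; add {q} and stop.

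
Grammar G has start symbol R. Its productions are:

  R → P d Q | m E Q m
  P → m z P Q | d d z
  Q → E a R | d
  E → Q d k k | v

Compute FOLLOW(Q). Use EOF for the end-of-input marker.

{ EOF, d, m, v }

In R → P d Q: Q is at the end, add FOLLOW(R) = { EOF, d, m, v }.
In R → m E Q m: add FIRST(m) = { m }.
In P → m z P Q: Q is at the end, add FOLLOW(P) = { d, v }.
In E → Q d k k: add FIRST(d k k) = { d }.
Union: FOLLOW(Q) = { EOF, d, m, v }.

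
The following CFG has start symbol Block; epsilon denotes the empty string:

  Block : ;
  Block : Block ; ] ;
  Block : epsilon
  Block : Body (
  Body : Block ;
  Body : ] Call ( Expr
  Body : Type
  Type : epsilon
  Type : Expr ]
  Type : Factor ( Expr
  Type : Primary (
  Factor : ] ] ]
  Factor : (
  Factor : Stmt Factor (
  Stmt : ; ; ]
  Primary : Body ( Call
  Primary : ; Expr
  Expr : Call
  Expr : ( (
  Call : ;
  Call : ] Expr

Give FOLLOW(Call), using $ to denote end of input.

In Body : ] Call ( Expr: add FIRST(( Expr) = { ( }.
In Primary : Body ( Call: Call is at the end, add FOLLOW(Primary) = { ( }.
In Expr : Call: Call is at the end, add FOLLOW(Expr) = { (, ] }.
Union: FOLLOW(Call) = { (, ] }.

{ (, ] }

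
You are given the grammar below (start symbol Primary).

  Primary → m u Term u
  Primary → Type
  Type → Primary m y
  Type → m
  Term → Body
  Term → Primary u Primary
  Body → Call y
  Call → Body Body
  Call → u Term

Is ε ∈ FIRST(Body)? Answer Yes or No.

No

No nonterminal in this grammar is nullable.
No production of Body has an RHS whose symbols are all nullable, so Body is not nullable.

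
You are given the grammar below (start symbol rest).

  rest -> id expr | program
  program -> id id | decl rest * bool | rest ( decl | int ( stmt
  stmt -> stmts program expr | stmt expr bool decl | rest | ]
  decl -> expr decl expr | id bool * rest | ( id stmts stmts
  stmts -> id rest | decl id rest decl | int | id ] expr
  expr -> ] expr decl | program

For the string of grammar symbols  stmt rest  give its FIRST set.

Add FIRST(stmt) = { (, ], id, int }; stmt is not nullable, stop.

{ (, ], id, int }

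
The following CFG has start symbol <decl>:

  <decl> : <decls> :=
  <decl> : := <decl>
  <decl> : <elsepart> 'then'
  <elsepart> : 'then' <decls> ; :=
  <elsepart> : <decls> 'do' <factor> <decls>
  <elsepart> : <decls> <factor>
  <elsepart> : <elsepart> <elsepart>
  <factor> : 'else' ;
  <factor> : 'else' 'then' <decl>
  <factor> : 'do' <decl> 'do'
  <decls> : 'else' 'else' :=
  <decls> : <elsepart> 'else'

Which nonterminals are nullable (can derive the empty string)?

{ } (none)

No nonterminal has an empty production or an RHS whose symbols are all nullable.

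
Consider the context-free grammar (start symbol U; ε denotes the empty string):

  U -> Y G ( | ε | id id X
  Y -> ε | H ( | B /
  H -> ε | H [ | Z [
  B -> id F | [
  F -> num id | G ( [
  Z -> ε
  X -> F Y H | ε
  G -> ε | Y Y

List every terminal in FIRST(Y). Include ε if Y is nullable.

Y -> ε contributes ε.
From Y -> H (: H nullable, take FIRST(H) ∪ {(} = { (, [ }.
From Y -> B /: add FIRST(B) = { [, id }.
Union: FIRST(Y) = { (, [, id, ε }.

{ (, [, id, ε }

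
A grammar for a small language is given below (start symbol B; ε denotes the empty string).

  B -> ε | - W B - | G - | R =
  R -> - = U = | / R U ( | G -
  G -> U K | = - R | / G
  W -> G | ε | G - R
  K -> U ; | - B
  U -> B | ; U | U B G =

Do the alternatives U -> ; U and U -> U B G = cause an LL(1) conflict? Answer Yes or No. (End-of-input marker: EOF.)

Yes

FIRST(; U) = { ; } and FIRST(U B G =) = { -, /, ;, = }.
Both contain ;, so the two alternatives are not disjoint — LL(1) conflict.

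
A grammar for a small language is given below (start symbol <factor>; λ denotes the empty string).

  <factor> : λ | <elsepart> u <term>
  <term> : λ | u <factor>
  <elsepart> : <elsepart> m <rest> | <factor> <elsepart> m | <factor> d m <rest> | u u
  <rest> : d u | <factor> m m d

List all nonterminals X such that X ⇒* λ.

Directly nullable (have an λ-production): <factor>, <term>.
No other nonterminal has a production whose RHS symbols are all nullable.

{ <factor>, <term> }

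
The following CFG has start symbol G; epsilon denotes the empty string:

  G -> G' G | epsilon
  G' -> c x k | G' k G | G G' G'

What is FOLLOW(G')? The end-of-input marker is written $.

In G -> G' G: add FIRST(G)\{epsilon} = { c }.
  Since G is nullable, also add FOLLOW(G) = { $, c, k }.
In G' -> G' k G: add FIRST(k G) = { k }.
In G' -> G G' G': add FIRST(G') = { c }.
In G' -> G G' G': G' is at the end, add FOLLOW(G') = { $, c, k }.
Union: FOLLOW(G') = { $, c, k }.

{ $, c, k }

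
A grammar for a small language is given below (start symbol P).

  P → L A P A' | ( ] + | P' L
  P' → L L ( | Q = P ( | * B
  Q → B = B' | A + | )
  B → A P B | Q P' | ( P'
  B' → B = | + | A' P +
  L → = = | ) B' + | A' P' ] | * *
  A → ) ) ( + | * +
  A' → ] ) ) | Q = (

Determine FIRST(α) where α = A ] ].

Add FIRST(A) = { ), * }; A is not nullable, stop.

{ ), * }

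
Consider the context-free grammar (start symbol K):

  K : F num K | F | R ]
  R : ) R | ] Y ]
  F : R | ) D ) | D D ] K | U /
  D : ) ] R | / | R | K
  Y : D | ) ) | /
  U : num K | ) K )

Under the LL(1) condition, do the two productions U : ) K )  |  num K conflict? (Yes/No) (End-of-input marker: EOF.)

No

FIRST() K )) = { ) } and FIRST(num K) = { num }.
The FIRST sets are disjoint and neither alternative is nullable — no conflict.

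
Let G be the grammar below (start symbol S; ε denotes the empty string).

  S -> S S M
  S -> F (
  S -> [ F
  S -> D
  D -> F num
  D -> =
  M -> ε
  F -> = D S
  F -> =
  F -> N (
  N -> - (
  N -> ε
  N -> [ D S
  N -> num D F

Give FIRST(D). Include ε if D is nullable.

From D -> F num: add FIRST(F) = { (, -, =, [, num }.
D -> = contributes {=}.
Union: FIRST(D) = { (, -, =, [, num }.

{ (, -, =, [, num }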